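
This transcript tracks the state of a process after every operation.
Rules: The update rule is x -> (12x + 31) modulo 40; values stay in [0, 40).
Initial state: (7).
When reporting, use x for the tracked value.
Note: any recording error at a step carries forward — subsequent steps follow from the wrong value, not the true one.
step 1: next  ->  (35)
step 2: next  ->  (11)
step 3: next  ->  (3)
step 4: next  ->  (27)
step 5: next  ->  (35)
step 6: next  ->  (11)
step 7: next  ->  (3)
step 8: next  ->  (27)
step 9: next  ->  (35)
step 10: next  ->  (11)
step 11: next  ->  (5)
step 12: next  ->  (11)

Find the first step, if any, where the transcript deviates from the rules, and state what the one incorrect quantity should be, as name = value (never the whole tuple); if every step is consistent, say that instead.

Recomputing the run from the initial state:
step 1: x = 35
step 2: x = 11
step 3: x = 3
step 4: x = 27
step 5: x = 35
step 6: x = 11
step 7: x = 3
step 8: x = 27
step 9: x = 35
step 10: x = 11
step 11: x = 3
step 12: x = 27
The first disagreement with the transcript is at step 11, where the value should be x = 3.

step 11, x = 3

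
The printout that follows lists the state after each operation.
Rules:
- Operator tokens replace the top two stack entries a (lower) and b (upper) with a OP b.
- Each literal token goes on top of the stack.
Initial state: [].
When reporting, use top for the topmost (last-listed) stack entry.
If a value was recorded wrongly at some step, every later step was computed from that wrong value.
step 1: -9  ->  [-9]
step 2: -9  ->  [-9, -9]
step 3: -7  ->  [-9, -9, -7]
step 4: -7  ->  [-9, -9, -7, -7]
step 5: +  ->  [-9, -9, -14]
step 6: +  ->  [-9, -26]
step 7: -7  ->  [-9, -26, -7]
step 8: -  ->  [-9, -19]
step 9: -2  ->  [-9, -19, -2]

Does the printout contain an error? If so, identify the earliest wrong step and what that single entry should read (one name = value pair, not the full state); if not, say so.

step 1: push -9: top = -9 -> same as recorded
step 2: push -9: top = -9 -> no discrepancy
step 3: push -7: top = -7 -> in agreement
step 4: push -7: top = -7 -> same as recorded
step 5: -7 + -7 = -14 -> checks out
step 6: -9 + -14 = -23 -> not what was recorded
The earliest wrong entry is at step 6: it should read top = -23.

step 6, top = -23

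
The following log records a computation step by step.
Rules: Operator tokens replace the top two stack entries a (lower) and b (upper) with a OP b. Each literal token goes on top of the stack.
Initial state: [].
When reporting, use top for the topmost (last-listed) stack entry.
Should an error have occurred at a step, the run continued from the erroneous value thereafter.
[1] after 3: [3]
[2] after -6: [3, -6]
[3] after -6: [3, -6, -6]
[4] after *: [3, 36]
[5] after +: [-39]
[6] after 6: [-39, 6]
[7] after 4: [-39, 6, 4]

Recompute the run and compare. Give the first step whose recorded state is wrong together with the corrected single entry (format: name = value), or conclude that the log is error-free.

step 5, top = 39

Recomputing the run from the initial state:
step 1: [3]
step 2: [3, -6]
step 3: [3, -6, -6]
step 4: [3, 36]
step 5: [39]
step 6: [39, 6]
step 7: [39, 6, 4]
The first disagreement with the log is at step 5, where the value should be top = 39.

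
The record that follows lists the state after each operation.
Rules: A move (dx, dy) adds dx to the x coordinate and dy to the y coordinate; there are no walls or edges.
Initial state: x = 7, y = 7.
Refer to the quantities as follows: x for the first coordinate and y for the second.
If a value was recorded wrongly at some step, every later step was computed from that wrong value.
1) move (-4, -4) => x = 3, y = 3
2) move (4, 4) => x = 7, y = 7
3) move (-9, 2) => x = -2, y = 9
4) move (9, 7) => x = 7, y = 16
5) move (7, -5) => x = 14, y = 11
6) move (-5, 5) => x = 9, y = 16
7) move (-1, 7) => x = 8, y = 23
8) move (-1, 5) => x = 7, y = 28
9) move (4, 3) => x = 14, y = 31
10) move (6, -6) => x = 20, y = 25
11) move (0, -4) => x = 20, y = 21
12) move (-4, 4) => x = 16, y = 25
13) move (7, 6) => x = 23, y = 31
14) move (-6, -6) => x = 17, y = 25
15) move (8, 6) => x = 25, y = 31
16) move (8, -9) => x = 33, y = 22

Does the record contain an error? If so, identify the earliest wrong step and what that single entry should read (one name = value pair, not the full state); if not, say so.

step 9, x = 11

1. x = 7 + (-4) = 3, y = 7 + (-4) = 3 (verified)
2. x = 3 + (4) = 7, y = 3 + (4) = 7 (no discrepancy)
3. x = 7 + (-9) = -2, y = 7 + (2) = 9 (checks out)
4. x = -2 + (9) = 7, y = 9 + (7) = 16 (same as recorded)
5. x = 7 + (7) = 14, y = 16 + (-5) = 11 (in agreement)
6. x = 14 + (-5) = 9, y = 11 + (5) = 16 (same as recorded)
7. x = 9 + (-1) = 8, y = 16 + (7) = 23 (consistent with the record)
8. x = 8 + (-1) = 7, y = 23 + (5) = 28 (agrees with the record)
9. x = 7 + (4) = 11, y = 28 + (3) = 31 (the entry is off here)
Conclusion: step 9 carries the first error; the entry should be x = 11.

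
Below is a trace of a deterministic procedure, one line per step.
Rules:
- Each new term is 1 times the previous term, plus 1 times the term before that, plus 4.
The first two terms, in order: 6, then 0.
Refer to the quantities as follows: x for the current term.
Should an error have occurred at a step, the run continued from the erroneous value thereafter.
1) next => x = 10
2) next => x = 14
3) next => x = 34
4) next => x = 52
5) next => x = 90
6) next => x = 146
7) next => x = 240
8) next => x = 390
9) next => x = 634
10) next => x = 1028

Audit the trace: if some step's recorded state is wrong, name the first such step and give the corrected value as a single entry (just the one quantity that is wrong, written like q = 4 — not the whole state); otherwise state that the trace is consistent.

Recomputing the run from the initial state:
step 1: x = 10
step 2: x = 14
step 3: x = 28
step 4: x = 46
step 5: x = 78
step 6: x = 128
step 7: x = 210
step 8: x = 342
step 9: x = 556
step 10: x = 902
The first disagreement with the trace is at step 3, where the value should be x = 28.

step 3, x = 28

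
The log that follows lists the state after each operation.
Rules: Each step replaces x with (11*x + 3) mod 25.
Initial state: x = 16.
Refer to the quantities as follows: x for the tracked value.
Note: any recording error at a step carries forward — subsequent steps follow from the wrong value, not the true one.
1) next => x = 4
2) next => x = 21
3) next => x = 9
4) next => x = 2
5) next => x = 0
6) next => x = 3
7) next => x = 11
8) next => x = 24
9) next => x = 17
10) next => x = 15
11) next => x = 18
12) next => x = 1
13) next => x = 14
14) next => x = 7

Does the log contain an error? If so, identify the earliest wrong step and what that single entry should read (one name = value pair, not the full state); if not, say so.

step 2, x = 22

Step 1: x = (11*16 + 3) mod 25 = 4 — checks out.
Step 2: x = (11*4 + 3) mod 25 = 22 — the recorded entry deviates here.
The earliest wrong entry is at step 2: it should read x = 22.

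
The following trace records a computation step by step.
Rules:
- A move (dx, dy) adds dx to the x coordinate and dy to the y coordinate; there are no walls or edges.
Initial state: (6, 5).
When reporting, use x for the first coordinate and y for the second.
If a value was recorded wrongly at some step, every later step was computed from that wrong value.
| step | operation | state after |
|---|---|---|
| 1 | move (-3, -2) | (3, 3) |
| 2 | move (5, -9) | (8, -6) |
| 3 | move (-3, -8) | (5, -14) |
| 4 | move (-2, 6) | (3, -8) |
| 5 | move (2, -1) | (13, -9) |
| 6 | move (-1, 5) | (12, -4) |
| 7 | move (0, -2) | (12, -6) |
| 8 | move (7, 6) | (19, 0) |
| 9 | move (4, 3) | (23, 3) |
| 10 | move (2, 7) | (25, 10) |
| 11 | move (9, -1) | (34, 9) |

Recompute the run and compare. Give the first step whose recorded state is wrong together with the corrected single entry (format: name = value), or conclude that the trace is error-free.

step 1: x = 6 + (-3) = 3, y = 5 + (-2) = 3 -> checks out
step 2: x = 3 + (5) = 8, y = 3 + (-9) = -6 -> agrees with the trace
step 3: x = 8 + (-3) = 5, y = -6 + (-8) = -14 -> same as recorded
step 4: x = 5 + (-2) = 3, y = -14 + (6) = -8 -> in agreement
step 5: x = 3 + (2) = 5, y = -8 + (-1) = -9 -> first mismatch against the trace
The earliest wrong entry is at step 5: it should read x = 5.

step 5, x = 5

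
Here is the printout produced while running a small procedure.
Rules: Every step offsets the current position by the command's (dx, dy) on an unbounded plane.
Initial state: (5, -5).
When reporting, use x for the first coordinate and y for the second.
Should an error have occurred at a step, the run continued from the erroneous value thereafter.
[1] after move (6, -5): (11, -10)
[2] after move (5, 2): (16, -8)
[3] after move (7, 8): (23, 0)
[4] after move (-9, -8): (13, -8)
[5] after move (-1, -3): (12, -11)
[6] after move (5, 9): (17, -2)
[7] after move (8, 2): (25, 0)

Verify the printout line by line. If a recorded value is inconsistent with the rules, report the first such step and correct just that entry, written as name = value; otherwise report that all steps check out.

step 1: x = 5 + (6) = 11, y = -5 + (-5) = -10 -> in agreement
step 2: x = 11 + (5) = 16, y = -10 + (2) = -8 -> verified
step 3: x = 16 + (7) = 23, y = -8 + (8) = 0 -> in agreement
step 4: x = 23 + (-9) = 14, y = 0 + (-8) = -8 -> the printout disagrees here
That makes step 4 the first incorrect line — x = 14 is what it should show.

step 4, x = 14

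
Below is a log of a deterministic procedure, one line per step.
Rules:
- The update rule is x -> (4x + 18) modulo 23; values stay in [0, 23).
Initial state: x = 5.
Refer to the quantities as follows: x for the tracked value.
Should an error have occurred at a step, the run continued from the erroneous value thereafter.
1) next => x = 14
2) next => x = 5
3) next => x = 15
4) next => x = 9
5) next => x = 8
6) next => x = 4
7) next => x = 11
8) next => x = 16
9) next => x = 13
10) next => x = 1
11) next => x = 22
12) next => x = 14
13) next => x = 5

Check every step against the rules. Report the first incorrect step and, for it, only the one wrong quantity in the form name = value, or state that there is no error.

Step 1: x = (4*5 + 18) mod 23 = 15 — the recorded entry deviates here.
First incorrect step: 1; the correct value is x = 15.

step 1, x = 15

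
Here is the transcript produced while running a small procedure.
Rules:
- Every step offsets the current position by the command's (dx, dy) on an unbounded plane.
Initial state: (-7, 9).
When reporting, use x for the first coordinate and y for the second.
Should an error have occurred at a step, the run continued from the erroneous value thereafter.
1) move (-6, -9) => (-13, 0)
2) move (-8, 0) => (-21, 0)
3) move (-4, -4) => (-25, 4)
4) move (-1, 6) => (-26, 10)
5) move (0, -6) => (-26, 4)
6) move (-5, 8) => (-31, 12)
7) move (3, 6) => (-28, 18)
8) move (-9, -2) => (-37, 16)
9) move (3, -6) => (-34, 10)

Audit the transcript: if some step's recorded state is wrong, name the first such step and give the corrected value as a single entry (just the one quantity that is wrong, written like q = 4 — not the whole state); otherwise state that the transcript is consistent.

step 1: x = -7 + (-6) = -13, y = 9 + (-9) = 0 -> same as recorded
step 2: x = -13 + (-8) = -21, y = 0 + (0) = 0 -> verified
step 3: x = -21 + (-4) = -25, y = 0 + (-4) = -4 -> the entry is off here
Conclusion: step 3 carries the first error; the entry should be y = -4.

step 3, y = -4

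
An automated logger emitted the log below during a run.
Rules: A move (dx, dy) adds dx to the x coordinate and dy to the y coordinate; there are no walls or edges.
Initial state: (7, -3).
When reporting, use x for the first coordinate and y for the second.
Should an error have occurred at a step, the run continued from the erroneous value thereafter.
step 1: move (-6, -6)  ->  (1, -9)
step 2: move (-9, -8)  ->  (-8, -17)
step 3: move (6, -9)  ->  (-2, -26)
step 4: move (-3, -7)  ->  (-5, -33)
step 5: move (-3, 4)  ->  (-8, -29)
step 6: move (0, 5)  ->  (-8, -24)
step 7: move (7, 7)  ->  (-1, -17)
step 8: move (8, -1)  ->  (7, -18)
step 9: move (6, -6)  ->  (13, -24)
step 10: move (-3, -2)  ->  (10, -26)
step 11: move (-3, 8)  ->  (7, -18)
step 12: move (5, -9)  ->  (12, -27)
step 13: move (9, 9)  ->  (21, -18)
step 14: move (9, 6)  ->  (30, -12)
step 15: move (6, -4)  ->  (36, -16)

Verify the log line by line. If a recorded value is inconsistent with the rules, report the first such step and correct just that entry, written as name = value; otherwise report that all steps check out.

no error

1. x = 7 + (-6) = 1, y = -3 + (-6) = -9 (exactly as logged)
2. x = 1 + (-9) = -8, y = -9 + (-8) = -17 (verified)
3. x = -8 + (6) = -2, y = -17 + (-9) = -26 (verified)
4. x = -2 + (-3) = -5, y = -26 + (-7) = -33 (in agreement)
5. x = -5 + (-3) = -8, y = -33 + (4) = -29 (matches)
6. x = -8 + (0) = -8, y = -29 + (5) = -24 (in agreement)
7. x = -8 + (7) = -1, y = -24 + (7) = -17 (in agreement)
8. x = -1 + (8) = 7, y = -17 + (-1) = -18 (verified)
9. x = 7 + (6) = 13, y = -18 + (-6) = -24 (confirmed correct)
10. x = 13 + (-3) = 10, y = -24 + (-2) = -26 (agrees with the log)
11. x = 10 + (-3) = 7, y = -26 + (8) = -18 (no discrepancy)
12. x = 7 + (5) = 12, y = -18 + (-9) = -27 (agrees with the log)
13. x = 12 + (9) = 21, y = -27 + (9) = -18 (matches)
14. x = 21 + (9) = 30, y = -18 + (6) = -12 (verified)
15. x = 30 + (6) = 36, y = -12 + (-4) = -16 (consistent with the log)
All steps check out; nothing to correct.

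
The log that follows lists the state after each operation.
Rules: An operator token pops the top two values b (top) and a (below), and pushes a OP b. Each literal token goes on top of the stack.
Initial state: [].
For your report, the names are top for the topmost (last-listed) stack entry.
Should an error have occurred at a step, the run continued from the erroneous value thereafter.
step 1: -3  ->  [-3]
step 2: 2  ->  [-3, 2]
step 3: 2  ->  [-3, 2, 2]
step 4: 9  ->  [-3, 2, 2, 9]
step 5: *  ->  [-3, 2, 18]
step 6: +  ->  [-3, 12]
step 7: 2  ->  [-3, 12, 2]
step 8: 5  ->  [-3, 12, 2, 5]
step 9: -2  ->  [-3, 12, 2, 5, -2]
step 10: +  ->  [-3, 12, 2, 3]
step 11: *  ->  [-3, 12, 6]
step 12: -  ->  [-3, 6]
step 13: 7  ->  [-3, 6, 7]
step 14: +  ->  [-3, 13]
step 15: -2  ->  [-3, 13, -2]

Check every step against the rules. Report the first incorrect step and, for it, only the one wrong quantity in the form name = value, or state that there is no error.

step 6, top = 20

step 1: push -3: top = -3 -> checks out
step 2: push 2: top = 2 -> matches
step 3: push 2: top = 2 -> confirmed correct
step 4: push 9: top = 9 -> consistent with the log
step 5: 2 * 9 = 18 -> in agreement
step 6: 2 + 18 = 20 -> a discrepancy with the log
Conclusion: step 6 carries the first error; the entry should be top = 20.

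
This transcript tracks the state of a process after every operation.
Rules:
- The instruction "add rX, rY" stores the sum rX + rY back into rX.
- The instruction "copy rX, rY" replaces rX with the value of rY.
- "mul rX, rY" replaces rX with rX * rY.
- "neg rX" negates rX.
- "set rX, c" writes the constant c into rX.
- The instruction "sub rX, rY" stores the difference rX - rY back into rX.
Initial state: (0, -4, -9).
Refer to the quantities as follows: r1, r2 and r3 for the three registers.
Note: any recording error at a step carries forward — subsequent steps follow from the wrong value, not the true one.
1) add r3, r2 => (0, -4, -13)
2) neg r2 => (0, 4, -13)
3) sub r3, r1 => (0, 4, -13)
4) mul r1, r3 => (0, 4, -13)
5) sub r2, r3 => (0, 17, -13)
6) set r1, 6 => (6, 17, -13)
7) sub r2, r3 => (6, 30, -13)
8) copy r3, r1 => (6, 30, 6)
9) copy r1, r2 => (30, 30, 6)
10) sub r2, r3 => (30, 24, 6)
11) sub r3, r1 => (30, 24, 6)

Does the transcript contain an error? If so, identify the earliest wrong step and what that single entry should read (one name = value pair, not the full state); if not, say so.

step 1: r3 = -9 + -4 = -13 -> verified
step 2: r2 = -(-4) = 4 -> confirmed correct
step 3: r3 = -13 - 0 = -13 -> confirmed correct
step 4: r1 = 0 * -13 = 0 -> confirmed correct
step 5: r2 = 4 - -13 = 17 -> consistent with the transcript
step 6: r1 = 6 -> verified
step 7: r2 = 17 - -13 = 30 -> checks out
step 8: r3 = 6 -> in agreement
step 9: r1 = 30 -> consistent with the transcript
step 10: r2 = 30 - 6 = 24 -> checks out
step 11: r3 = 6 - 30 = -24 -> the entry is off here
The audit stops at step 11: the recorded entry is wrong and should be r3 = -24.

step 11, r3 = -24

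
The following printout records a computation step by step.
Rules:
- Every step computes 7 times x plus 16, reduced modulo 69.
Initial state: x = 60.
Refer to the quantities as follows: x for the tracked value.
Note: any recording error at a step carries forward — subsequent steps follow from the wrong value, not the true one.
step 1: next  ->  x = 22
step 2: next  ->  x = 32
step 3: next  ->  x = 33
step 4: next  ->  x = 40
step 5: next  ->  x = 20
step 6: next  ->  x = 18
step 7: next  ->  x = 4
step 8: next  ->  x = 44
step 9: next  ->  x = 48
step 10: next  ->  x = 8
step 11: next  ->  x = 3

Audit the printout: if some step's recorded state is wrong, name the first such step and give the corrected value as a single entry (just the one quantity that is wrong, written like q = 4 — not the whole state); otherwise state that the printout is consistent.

step 10, x = 7

1. x = (7*60 + 16) mod 69 = 22 (agrees with the printout)
2. x = (7*22 + 16) mod 69 = 32 (no discrepancy)
3. x = (7*32 + 16) mod 69 = 33 (matches)
4. x = (7*33 + 16) mod 69 = 40 (in agreement)
5. x = (7*40 + 16) mod 69 = 20 (agrees with the printout)
6. x = (7*20 + 16) mod 69 = 18 (consistent with the printout)
7. x = (7*18 + 16) mod 69 = 4 (no discrepancy)
8. x = (7*4 + 16) mod 69 = 44 (in agreement)
9. x = (7*44 + 16) mod 69 = 48 (confirmed correct)
10. x = (7*48 + 16) mod 69 = 7 (first mismatch against the printout)
First deviation found at step 10; the corrected entry is x = 7.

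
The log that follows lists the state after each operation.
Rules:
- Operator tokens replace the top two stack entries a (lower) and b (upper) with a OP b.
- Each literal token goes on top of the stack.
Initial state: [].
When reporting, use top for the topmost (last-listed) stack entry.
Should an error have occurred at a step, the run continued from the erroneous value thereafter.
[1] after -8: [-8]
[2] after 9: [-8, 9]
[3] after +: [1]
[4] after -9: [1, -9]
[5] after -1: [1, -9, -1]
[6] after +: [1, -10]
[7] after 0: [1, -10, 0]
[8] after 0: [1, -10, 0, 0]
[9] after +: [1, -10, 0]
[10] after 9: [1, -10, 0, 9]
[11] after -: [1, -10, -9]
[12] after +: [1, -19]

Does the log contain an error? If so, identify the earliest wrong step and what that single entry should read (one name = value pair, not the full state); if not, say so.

step 1: push -8: top = -8 -> confirmed correct
step 2: push 9: top = 9 -> no discrepancy
step 3: -8 + 9 = 1 -> matches
step 4: push -9: top = -9 -> confirmed correct
step 5: push -1: top = -1 -> consistent with the log
step 6: -9 + -1 = -10 -> agrees with the log
step 7: push 0: top = 0 -> verified
step 8: push 0: top = 0 -> no discrepancy
step 9: 0 + 0 = 0 -> matches
step 10: push 9: top = 9 -> in agreement
step 11: 0 - 9 = -9 -> checks out
step 12: -10 + -9 = -19 -> same as recorded
The recomputation confirms every line.

no error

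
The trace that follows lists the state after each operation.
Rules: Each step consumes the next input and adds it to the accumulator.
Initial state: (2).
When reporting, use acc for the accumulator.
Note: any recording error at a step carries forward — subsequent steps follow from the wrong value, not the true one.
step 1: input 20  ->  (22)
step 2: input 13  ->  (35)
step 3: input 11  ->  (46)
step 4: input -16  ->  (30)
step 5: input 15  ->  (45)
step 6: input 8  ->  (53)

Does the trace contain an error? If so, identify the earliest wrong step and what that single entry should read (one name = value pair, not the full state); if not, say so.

no error

step 1: acc = 2 + 20 = 22 -> confirmed correct
step 2: acc = 22 + 13 = 35 -> agrees with the trace
step 3: acc = 35 + 11 = 46 -> verified
step 4: acc = 46 + -16 = 30 -> in agreement
step 5: acc = 30 + 15 = 45 -> no discrepancy
step 6: acc = 45 + 8 = 53 -> no discrepancy
All steps check out; nothing to correct.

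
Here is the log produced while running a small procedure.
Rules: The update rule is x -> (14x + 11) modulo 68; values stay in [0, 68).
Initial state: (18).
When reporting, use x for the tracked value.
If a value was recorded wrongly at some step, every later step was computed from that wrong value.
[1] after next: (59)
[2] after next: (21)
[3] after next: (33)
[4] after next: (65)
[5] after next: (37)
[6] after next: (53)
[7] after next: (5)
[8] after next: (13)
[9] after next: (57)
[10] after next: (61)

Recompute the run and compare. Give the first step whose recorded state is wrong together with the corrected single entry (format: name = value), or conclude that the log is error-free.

no error

step 1: x = (14*18 + 11) mod 68 = 59 -> checks out
step 2: x = (14*59 + 11) mod 68 = 21 -> in agreement
step 3: x = (14*21 + 11) mod 68 = 33 -> confirmed correct
step 4: x = (14*33 + 11) mod 68 = 65 -> matches
step 5: x = (14*65 + 11) mod 68 = 37 -> confirmed correct
step 6: x = (14*37 + 11) mod 68 = 53 -> confirmed correct
step 7: x = (14*53 + 11) mod 68 = 5 -> in agreement
step 8: x = (14*5 + 11) mod 68 = 13 -> exactly as logged
step 9: x = (14*13 + 11) mod 68 = 57 -> confirmed correct
step 10: x = (14*57 + 11) mod 68 = 61 -> same as recorded
Each recorded entry agrees with the recomputation.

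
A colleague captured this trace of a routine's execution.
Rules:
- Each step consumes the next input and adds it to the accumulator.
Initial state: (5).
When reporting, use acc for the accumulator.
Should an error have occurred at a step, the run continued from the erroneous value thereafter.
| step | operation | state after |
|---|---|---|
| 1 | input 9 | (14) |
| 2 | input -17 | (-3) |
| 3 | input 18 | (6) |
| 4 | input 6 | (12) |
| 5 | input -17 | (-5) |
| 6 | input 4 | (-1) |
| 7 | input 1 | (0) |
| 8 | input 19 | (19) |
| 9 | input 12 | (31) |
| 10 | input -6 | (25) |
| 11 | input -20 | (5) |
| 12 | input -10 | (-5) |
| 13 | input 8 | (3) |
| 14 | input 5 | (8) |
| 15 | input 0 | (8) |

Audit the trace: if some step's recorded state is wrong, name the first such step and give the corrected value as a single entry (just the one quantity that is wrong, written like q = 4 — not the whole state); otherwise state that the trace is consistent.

Recomputing the run from the initial state:
step 1: acc = 14
step 2: acc = -3
step 3: acc = 15
step 4: acc = 21
step 5: acc = 4
step 6: acc = 8
step 7: acc = 9
step 8: acc = 28
step 9: acc = 40
step 10: acc = 34
step 11: acc = 14
step 12: acc = 4
step 13: acc = 12
step 14: acc = 17
step 15: acc = 17
The first disagreement with the trace is at step 3, where the value should be acc = 15.

step 3, acc = 15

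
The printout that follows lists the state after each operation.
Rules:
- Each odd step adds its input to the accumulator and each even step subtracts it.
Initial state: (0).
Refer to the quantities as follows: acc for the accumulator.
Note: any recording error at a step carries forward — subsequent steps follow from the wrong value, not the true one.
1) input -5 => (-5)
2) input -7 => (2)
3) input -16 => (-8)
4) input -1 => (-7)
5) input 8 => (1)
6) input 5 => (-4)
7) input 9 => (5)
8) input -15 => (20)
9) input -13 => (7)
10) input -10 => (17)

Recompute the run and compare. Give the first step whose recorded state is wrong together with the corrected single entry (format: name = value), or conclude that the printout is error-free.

Recomputing the run from the initial state:
step 1: acc = -5
step 2: acc = 2
step 3: acc = -14
step 4: acc = -13
step 5: acc = -5
step 6: acc = -10
step 7: acc = -1
step 8: acc = 14
step 9: acc = 1
step 10: acc = 11
The first disagreement with the printout is at step 3, where the value should be acc = -14.

step 3, acc = -14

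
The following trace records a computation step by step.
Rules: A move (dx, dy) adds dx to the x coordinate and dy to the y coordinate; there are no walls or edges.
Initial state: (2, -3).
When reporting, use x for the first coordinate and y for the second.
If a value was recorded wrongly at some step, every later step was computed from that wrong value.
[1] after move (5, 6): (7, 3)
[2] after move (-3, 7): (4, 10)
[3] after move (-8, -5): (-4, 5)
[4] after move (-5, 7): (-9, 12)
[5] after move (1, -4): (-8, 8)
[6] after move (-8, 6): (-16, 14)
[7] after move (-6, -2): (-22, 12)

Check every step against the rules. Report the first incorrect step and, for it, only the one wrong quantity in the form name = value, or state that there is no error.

Step 1: x = 2 + (5) = 7, y = -3 + (6) = 3 — confirmed correct.
Step 2: x = 7 + (-3) = 4, y = 3 + (7) = 10 — in agreement.
Step 3: x = 4 + (-8) = -4, y = 10 + (-5) = 5 — consistent with the trace.
Step 4: x = -4 + (-5) = -9, y = 5 + (7) = 12 — exactly as logged.
Step 5: x = -9 + (1) = -8, y = 12 + (-4) = 8 — no discrepancy.
Step 6: x = -8 + (-8) = -16, y = 8 + (6) = 14 — exactly as logged.
Step 7: x = -16 + (-6) = -22, y = 14 + (-2) = 12 — exactly as logged.
Each recorded entry agrees with the recomputation.

no error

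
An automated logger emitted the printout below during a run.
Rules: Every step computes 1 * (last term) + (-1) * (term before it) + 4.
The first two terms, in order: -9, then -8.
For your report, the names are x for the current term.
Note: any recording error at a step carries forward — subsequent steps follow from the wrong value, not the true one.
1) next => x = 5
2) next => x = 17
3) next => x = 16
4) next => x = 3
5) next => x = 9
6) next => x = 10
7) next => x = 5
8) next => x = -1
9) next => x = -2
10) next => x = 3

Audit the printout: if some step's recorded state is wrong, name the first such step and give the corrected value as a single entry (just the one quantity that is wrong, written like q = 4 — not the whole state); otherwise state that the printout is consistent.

step 5, x = -9

Step 1: x = 1*(-8) + (-1)*(-9) + (4) = 5 — same as recorded.
Step 2: x = 1*(5) + (-1)*(-8) + (4) = 17 — agrees with the printout.
Step 3: x = 1*(17) + (-1)*(5) + (4) = 16 — exactly as logged.
Step 4: x = 1*(16) + (-1)*(17) + (4) = 3 — no discrepancy.
Step 5: x = 1*(3) + (-1)*(16) + (4) = -9 — the printout has a different value.
First deviation found at step 5; the corrected entry is x = -9.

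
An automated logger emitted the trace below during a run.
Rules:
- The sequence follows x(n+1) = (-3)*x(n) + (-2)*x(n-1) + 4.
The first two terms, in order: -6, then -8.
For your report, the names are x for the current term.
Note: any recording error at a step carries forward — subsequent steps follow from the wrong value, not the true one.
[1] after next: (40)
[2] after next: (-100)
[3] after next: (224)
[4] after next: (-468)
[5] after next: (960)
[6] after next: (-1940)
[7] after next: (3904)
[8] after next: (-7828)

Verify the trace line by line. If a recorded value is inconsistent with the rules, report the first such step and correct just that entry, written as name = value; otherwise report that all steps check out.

Recomputing the run from the initial state:
step 1: x = 40
step 2: x = -100
step 3: x = 224
step 4: x = -468
step 5: x = 960
step 6: x = -1940
step 7: x = 3904
step 8: x = -7828
This matches the trace at every step.

no error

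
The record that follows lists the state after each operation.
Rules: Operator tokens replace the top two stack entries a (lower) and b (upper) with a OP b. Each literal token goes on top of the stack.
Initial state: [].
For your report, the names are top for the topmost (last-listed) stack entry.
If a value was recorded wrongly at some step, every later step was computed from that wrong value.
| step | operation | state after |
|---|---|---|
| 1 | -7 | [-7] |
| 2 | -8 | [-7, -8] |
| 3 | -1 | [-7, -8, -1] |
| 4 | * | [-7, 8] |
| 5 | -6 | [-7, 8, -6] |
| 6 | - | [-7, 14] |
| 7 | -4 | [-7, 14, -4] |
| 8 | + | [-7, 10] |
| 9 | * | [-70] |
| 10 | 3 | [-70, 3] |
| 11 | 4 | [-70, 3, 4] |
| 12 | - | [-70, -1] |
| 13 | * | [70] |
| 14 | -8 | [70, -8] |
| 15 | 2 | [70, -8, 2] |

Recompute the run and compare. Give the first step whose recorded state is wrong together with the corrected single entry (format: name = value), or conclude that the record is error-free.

1. push -7: top = -7 (matches)
2. push -8: top = -8 (matches)
3. push -1: top = -1 (verified)
4. -8 * -1 = 8 (confirmed correct)
5. push -6: top = -6 (consistent with the record)
6. 8 - -6 = 14 (in agreement)
7. push -4: top = -4 (no discrepancy)
8. 14 + -4 = 10 (in agreement)
9. -7 * 10 = -70 (verified)
10. push 3: top = 3 (checks out)
11. push 4: top = 4 (in agreement)
12. 3 - 4 = -1 (same as recorded)
13. -70 * -1 = 70 (exactly as logged)
14. push -8: top = -8 (consistent with the record)
15. push 2: top = 2 (verified)
No step deviates from the rules.

no error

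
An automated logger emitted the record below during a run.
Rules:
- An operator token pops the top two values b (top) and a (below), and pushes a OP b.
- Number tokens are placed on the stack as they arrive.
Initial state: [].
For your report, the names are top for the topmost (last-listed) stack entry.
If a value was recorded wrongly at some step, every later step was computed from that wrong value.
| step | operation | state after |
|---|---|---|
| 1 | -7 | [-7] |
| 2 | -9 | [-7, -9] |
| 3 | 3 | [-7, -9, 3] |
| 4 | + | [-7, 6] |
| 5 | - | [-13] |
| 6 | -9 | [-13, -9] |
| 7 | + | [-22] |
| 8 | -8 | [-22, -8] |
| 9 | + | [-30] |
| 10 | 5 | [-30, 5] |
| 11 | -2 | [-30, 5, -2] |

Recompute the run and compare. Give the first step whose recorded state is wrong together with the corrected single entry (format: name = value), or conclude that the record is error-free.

step 1: push -7: top = -7 -> consistent with the record
step 2: push -9: top = -9 -> consistent with the record
step 3: push 3: top = 3 -> no discrepancy
step 4: -9 + 3 = -6 -> a discrepancy with the record
The audit stops at step 4: the recorded entry is wrong and should be top = -6.

step 4, top = -6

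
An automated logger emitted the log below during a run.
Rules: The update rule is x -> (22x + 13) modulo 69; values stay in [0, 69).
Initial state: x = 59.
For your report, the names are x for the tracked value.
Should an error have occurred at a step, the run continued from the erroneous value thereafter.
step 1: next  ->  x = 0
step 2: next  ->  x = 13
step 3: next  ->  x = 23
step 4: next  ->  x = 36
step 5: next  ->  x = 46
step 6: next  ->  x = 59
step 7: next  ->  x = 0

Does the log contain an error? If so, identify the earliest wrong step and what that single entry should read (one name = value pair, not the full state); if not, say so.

no error

Recomputing the run from the initial state:
step 1: x = 0
step 2: x = 13
step 3: x = 23
step 4: x = 36
step 5: x = 46
step 6: x = 59
step 7: x = 0
This matches the log at every step.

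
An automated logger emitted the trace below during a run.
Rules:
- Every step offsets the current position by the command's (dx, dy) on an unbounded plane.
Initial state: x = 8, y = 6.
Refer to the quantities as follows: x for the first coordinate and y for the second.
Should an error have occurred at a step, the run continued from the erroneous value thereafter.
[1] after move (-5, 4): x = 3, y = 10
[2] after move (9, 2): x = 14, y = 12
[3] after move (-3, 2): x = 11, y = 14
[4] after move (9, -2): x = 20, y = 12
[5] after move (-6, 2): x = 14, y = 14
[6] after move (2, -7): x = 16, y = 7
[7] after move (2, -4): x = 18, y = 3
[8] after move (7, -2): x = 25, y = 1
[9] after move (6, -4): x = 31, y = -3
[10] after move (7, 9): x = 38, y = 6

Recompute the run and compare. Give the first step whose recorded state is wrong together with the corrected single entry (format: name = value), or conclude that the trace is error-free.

step 2, x = 12

Recomputing the run from the initial state:
step 1: x = 3, y = 10
step 2: x = 12, y = 12
step 3: x = 9, y = 14
step 4: x = 18, y = 12
step 5: x = 12, y = 14
step 6: x = 14, y = 7
step 7: x = 16, y = 3
step 8: x = 23, y = 1
step 9: x = 29, y = -3
step 10: x = 36, y = 6
The first disagreement with the trace is at step 2, where the value should be x = 12.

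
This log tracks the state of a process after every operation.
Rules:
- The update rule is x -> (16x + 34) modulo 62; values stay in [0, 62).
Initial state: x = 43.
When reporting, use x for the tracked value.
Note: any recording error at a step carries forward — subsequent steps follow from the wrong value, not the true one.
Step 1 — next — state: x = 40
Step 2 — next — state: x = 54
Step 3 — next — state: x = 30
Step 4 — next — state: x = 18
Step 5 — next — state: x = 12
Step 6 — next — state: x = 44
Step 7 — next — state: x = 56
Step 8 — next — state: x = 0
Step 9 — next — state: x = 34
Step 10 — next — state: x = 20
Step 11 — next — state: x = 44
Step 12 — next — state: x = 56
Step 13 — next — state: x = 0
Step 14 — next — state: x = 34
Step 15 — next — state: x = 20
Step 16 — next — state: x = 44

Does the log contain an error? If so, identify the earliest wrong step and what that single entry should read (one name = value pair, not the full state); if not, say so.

Step 1: x = (16*43 + 34) mod 62 = 40 — checks out.
Step 2: x = (16*40 + 34) mod 62 = 54 — no discrepancy.
Step 3: x = (16*54 + 34) mod 62 = 30 — matches.
Step 4: x = (16*30 + 34) mod 62 = 18 — confirmed correct.
Step 5: x = (16*18 + 34) mod 62 = 12 — matches.
Step 6: x = (16*12 + 34) mod 62 = 40 — the recorded entry deviates here.
So the first discrepancy is step 6, where the right value is x = 40.

step 6, x = 40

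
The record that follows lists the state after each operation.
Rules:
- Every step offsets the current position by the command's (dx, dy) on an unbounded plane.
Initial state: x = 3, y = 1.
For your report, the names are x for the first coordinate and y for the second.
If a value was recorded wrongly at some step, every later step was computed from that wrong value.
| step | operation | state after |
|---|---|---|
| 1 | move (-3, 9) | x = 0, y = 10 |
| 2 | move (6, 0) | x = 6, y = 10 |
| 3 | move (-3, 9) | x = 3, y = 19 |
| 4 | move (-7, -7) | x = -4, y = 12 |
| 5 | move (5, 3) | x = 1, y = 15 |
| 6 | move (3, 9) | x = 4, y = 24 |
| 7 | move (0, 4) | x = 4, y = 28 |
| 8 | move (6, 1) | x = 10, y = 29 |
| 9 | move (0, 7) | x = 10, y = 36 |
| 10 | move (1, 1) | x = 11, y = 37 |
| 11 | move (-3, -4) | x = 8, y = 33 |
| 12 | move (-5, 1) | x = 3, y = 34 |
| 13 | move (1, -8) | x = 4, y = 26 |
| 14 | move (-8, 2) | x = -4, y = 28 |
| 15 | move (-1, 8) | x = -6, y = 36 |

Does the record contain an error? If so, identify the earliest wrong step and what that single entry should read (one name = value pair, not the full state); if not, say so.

Recomputing the run from the initial state:
step 1: x = 0, y = 10
step 2: x = 6, y = 10
step 3: x = 3, y = 19
step 4: x = -4, y = 12
step 5: x = 1, y = 15
step 6: x = 4, y = 24
step 7: x = 4, y = 28
step 8: x = 10, y = 29
step 9: x = 10, y = 36
step 10: x = 11, y = 37
step 11: x = 8, y = 33
step 12: x = 3, y = 34
step 13: x = 4, y = 26
step 14: x = -4, y = 28
step 15: x = -5, y = 36
The first disagreement with the record is at step 15, where the value should be x = -5.

step 15, x = -5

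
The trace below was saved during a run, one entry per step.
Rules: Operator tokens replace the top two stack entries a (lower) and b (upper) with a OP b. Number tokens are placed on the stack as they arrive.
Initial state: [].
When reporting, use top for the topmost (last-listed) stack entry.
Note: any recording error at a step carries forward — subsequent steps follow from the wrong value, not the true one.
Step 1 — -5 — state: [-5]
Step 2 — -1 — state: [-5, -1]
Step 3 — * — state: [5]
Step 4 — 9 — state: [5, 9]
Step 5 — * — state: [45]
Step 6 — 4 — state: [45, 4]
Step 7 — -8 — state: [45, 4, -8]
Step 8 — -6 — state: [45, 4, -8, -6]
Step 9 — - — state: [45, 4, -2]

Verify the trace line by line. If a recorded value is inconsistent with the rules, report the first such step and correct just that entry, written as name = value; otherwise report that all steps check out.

no error

Recomputing the run from the initial state:
step 1: [-5]
step 2: [-5, -1]
step 3: [5]
step 4: [5, 9]
step 5: [45]
step 6: [45, 4]
step 7: [45, 4, -8]
step 8: [45, 4, -8, -6]
step 9: [45, 4, -2]
This matches the trace at every step.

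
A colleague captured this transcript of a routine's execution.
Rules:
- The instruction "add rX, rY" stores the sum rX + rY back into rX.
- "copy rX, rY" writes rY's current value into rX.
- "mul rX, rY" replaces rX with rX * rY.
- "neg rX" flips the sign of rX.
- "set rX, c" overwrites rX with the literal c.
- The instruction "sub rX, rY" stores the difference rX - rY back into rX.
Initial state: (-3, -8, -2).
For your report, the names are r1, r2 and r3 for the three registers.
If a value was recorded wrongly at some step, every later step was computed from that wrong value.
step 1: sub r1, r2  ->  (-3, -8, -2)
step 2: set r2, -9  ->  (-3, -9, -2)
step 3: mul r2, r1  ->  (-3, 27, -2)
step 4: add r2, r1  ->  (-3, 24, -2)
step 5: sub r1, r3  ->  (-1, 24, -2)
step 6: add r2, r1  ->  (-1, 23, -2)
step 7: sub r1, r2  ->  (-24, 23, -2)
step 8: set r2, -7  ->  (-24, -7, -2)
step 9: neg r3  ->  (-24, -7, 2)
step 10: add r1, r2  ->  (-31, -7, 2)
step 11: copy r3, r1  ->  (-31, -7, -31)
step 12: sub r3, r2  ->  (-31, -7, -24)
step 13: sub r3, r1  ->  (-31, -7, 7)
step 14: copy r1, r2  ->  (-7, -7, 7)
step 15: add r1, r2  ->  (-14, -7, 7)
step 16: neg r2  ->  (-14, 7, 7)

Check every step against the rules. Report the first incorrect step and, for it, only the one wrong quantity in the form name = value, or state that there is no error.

step 1, r1 = 5

Recomputing the run from the initial state:
step 1: r1 = 5, r2 = -8, r3 = -2
step 2: r1 = 5, r2 = -9, r3 = -2
step 3: r1 = 5, r2 = -45, r3 = -2
step 4: r1 = 5, r2 = -40, r3 = -2
step 5: r1 = 7, r2 = -40, r3 = -2
step 6: r1 = 7, r2 = -33, r3 = -2
step 7: r1 = 40, r2 = -33, r3 = -2
step 8: r1 = 40, r2 = -7, r3 = -2
step 9: r1 = 40, r2 = -7, r3 = 2
step 10: r1 = 33, r2 = -7, r3 = 2
step 11: r1 = 33, r2 = -7, r3 = 33
step 12: r1 = 33, r2 = -7, r3 = 40
step 13: r1 = 33, r2 = -7, r3 = 7
step 14: r1 = -7, r2 = -7, r3 = 7
step 15: r1 = -14, r2 = -7, r3 = 7
step 16: r1 = -14, r2 = 7, r3 = 7
The first disagreement with the transcript is at step 1, where the value should be r1 = 5.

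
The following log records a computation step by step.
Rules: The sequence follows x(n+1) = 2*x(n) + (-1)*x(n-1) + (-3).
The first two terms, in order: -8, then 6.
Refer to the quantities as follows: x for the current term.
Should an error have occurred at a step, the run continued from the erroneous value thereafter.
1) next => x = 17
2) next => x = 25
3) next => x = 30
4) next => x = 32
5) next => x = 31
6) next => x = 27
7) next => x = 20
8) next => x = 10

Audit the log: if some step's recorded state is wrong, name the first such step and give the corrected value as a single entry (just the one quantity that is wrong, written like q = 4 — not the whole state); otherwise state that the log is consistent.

no error

step 1: x = 2*(6) + (-1)*(-8) + (-3) = 17 -> matches
step 2: x = 2*(17) + (-1)*(6) + (-3) = 25 -> checks out
step 3: x = 2*(25) + (-1)*(17) + (-3) = 30 -> exactly as logged
step 4: x = 2*(30) + (-1)*(25) + (-3) = 32 -> consistent with the log
step 5: x = 2*(32) + (-1)*(30) + (-3) = 31 -> exactly as logged
step 6: x = 2*(31) + (-1)*(32) + (-3) = 27 -> checks out
step 7: x = 2*(27) + (-1)*(31) + (-3) = 20 -> matches
step 8: x = 2*(20) + (-1)*(27) + (-3) = 10 -> in agreement
The recomputation confirms every line.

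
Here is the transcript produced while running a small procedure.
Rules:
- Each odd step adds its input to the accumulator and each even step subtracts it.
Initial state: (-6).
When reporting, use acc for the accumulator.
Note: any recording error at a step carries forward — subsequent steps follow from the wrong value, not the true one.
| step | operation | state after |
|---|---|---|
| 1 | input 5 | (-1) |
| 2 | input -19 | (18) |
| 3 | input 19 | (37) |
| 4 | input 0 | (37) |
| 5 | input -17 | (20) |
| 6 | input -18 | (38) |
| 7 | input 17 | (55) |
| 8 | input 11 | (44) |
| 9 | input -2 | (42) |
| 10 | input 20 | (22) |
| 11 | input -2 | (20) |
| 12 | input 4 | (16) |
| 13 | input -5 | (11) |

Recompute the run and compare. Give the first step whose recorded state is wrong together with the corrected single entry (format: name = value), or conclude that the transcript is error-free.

Step 1: acc = -6 + 5 = -1 — agrees with the transcript.
Step 2: acc = -1 - -19 = 18 — no discrepancy.
Step 3: acc = 18 + 19 = 37 — verified.
Step 4: acc = 37 - 0 = 37 — agrees with the transcript.
Step 5: acc = 37 + -17 = 20 — checks out.
Step 6: acc = 20 - -18 = 38 — matches.
Step 7: acc = 38 + 17 = 55 — confirmed correct.
Step 8: acc = 55 - 11 = 44 — agrees with the transcript.
Step 9: acc = 44 + -2 = 42 — consistent with the transcript.
Step 10: acc = 42 - 20 = 22 — matches.
Step 11: acc = 22 + -2 = 20 — in agreement.
Step 12: acc = 20 - 4 = 16 — matches.
Step 13: acc = 16 + -5 = 11 — exactly as logged.
All steps check out; nothing to correct.

no error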